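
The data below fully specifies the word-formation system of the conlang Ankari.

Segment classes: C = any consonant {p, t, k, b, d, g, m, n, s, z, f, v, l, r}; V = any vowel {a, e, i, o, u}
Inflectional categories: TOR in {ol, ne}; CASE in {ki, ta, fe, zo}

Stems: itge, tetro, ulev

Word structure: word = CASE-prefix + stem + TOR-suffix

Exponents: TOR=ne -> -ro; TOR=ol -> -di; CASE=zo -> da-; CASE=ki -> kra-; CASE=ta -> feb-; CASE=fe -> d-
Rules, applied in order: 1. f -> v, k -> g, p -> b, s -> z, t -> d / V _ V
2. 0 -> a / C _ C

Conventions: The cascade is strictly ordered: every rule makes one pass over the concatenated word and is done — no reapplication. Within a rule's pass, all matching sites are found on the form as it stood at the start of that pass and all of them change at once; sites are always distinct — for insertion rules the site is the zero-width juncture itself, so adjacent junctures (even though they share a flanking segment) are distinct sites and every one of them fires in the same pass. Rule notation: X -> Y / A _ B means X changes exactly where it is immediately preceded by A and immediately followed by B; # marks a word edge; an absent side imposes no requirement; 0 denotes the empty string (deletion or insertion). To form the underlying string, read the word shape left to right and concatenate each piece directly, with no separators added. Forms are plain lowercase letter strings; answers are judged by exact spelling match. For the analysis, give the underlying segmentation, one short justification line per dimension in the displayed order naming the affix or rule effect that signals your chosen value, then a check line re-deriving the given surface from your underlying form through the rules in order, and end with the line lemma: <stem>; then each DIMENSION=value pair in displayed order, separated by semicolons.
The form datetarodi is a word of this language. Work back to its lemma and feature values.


underlying: d-tetro-di
TOR=ol - signalled by the affix -di
CASE=fe - signalled by the affix d-
check: dtetrodi -> dtetrodi -> datetarodi
lemma: tetro; TOR=ol; CASE=fe


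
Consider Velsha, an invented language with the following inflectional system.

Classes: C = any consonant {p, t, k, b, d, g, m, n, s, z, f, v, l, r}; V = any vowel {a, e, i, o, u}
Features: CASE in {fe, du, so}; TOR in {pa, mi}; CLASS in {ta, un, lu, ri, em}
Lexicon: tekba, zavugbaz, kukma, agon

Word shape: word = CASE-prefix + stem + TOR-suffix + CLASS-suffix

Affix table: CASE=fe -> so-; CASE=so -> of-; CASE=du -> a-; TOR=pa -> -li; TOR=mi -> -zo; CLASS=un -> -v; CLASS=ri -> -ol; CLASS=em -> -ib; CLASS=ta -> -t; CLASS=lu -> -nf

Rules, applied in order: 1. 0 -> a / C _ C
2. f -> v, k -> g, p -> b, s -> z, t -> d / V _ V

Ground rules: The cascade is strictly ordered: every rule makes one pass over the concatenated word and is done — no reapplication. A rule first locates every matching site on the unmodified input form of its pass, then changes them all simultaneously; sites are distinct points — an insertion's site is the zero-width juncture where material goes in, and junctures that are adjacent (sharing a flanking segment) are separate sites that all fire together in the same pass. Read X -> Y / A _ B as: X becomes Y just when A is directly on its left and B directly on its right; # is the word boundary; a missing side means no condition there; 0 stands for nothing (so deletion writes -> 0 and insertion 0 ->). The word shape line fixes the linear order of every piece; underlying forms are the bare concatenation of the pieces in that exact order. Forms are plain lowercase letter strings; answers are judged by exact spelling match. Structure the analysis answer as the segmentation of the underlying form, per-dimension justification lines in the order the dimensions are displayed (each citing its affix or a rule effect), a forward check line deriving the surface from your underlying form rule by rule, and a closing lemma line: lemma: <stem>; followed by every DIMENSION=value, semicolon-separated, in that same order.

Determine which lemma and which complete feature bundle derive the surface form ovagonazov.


underlying: of-agon-zo-v
CASE=so - signalled by the affix of-
TOR=mi - signalled by the affix -zo
CLASS=un - signalled by the affix -v
check: ofagonzov -> ofagonazov -> ovagonazov
lemma: agon; CASE=so; TOR=mi; CLASS=un


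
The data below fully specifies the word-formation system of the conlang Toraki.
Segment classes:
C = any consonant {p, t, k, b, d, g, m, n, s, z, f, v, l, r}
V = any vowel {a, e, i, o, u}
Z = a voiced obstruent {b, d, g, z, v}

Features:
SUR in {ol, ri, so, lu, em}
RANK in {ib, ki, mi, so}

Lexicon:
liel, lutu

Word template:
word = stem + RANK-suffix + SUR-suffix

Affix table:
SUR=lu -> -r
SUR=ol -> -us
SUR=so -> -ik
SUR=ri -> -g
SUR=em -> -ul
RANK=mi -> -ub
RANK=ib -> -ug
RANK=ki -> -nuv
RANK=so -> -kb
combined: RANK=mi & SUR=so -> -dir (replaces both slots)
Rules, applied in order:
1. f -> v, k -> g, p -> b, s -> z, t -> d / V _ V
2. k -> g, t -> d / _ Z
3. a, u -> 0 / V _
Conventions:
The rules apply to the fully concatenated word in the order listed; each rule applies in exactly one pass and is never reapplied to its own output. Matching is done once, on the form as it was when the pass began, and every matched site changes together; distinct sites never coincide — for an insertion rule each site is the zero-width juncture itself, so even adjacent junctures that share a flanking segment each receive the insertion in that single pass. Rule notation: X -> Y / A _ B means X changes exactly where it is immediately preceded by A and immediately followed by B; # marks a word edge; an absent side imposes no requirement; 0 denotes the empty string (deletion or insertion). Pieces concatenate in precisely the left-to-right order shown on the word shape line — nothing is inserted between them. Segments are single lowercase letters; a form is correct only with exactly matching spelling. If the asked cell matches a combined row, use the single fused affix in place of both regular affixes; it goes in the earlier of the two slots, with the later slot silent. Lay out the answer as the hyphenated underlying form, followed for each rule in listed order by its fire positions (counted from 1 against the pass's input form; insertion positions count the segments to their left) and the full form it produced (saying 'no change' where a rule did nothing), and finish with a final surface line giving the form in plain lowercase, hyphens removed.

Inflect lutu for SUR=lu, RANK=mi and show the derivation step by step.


underlying: lutu-ub-r
1. f -> v, k -> g, p -> b, s -> z, t -> d / V _ V: fires at position(s) 3: luduubr
2. k -> g, t -> d / _ Z: no change
3. a, u -> 0 / V _: fires at position(s) 5: ludubr
surface: ludubr


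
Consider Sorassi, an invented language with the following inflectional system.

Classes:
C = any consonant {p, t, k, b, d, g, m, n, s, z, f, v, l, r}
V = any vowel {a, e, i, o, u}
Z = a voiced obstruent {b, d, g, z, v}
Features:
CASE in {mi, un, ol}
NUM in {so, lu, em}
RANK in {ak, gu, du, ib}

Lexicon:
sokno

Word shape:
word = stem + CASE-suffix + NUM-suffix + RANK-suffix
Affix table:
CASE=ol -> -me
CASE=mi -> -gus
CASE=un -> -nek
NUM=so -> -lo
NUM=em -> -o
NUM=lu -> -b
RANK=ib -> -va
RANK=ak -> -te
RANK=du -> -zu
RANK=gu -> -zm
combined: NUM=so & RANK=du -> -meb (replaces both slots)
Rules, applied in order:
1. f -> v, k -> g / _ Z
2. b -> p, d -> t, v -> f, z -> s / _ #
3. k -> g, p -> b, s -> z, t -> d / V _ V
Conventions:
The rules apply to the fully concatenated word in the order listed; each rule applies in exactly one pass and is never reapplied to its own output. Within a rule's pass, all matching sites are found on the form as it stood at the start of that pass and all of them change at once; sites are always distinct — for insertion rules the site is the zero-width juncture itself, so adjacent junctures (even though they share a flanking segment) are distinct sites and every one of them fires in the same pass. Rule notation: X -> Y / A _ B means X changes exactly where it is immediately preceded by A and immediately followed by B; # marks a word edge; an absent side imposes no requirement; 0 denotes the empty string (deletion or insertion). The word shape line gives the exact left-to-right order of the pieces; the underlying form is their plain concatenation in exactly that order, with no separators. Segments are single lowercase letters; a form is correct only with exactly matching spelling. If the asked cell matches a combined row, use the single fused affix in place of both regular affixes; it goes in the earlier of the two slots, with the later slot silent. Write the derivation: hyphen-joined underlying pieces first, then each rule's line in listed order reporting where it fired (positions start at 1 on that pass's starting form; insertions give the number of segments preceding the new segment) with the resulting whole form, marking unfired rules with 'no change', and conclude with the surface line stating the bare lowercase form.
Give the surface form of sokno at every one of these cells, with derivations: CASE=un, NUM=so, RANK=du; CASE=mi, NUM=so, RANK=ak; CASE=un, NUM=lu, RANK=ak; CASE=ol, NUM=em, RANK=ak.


cell CASE=un, NUM=so, RANK=du:
underlying: sokno-nek-meb
1. f -> v, k -> g / _ Z: no change
2. b -> p, d -> t, v -> f, z -> s / _ #: fires at position(s) 11: soknonekmep
3. k -> g, p -> b, s -> z, t -> d / V _ V: no change
surface: soknonekmep

cell CASE=mi, NUM=so, RANK=ak:
underlying: sokno-gus-lo-te
1. f -> v, k -> g / _ Z: no change
2. b -> p, d -> t, v -> f, z -> s / _ #: no change
3. k -> g, p -> b, s -> z, t -> d / V _ V: fires at position(s) 11: soknoguslode
surface: soknoguslode

cell CASE=un, NUM=lu, RANK=ak:
underlying: sokno-nek-b-te
1. f -> v, k -> g / _ Z: fires at position(s) 8: soknonegbte
2. b -> p, d -> t, v -> f, z -> s / _ #: no change
3. k -> g, p -> b, s -> z, t -> d / V _ V: no change
surface: soknonegbte

cell CASE=ol, NUM=em, RANK=ak:
underlying: sokno-me-o-te
1. f -> v, k -> g / _ Z: no change
2. b -> p, d -> t, v -> f, z -> s / _ #: no change
3. k -> g, p -> b, s -> z, t -> d / V _ V: fires at position(s) 9: soknomeode
surface: soknomeode


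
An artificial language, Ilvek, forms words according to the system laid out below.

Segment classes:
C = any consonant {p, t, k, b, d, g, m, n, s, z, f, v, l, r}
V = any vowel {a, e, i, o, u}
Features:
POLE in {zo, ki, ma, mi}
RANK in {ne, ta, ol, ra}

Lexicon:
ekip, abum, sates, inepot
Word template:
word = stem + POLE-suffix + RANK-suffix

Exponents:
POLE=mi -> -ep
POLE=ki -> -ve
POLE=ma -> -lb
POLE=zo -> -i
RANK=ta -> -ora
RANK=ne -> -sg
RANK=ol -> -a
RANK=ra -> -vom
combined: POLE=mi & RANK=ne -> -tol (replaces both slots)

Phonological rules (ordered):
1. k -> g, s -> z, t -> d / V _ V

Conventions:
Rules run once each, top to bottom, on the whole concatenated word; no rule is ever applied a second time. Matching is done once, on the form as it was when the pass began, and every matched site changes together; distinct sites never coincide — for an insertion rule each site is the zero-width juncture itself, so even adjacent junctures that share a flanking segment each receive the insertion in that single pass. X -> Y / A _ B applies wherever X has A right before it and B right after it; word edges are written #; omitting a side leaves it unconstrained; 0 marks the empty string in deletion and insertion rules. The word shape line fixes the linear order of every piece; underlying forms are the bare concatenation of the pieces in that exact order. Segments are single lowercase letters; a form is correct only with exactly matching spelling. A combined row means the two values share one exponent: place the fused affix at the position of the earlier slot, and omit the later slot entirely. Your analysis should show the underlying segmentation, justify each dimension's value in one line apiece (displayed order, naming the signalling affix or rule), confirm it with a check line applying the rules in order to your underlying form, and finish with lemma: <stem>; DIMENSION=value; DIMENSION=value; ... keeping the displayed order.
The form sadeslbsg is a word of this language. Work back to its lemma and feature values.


underlying: sates-lb-sg
POLE=ma - signalled by the affix -lb
RANK=ne - signalled by the affix -sg
check: sateslbsg -> sadeslbsg
lemma: sates; POLE=ma; RANK=ne


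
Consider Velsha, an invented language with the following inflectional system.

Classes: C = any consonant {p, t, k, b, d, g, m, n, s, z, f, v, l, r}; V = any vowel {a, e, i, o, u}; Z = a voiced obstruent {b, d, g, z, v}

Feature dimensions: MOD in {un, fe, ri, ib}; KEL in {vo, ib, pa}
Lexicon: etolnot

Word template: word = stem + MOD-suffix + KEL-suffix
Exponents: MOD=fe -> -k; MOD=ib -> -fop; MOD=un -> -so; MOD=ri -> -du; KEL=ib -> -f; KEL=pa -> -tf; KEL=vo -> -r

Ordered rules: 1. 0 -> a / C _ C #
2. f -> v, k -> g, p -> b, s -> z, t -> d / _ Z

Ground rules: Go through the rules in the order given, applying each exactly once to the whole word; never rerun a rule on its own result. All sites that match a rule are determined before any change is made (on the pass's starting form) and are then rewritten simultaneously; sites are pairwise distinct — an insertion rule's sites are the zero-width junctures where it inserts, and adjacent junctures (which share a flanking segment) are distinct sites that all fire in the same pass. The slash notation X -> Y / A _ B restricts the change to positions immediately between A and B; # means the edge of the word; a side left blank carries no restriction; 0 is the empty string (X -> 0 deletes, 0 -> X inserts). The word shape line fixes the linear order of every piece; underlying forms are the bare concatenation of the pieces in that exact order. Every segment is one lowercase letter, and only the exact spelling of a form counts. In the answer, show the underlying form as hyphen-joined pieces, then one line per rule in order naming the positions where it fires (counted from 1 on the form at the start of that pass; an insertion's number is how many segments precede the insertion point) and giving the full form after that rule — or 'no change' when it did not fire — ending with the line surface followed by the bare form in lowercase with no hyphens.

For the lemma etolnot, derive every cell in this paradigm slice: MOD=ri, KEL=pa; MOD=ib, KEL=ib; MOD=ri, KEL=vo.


cell MOD=ri, KEL=pa:
underlying: etolnot-du-tf
1. 0 -> a / C _ C #: inserts after position(s) 10: etolnotdutaf
2. f -> v, k -> g, p -> b, s -> z, t -> d / _ Z: fires at position(s) 7: etolnoddutaf
surface: etolnoddutaf

cell MOD=ib, KEL=ib:
underlying: etolnot-fop-f
1. 0 -> a / C _ C #: inserts after position(s) 10: etolnotfopaf
2. f -> v, k -> g, p -> b, s -> z, t -> d / _ Z: no change
surface: etolnotfopaf

cell MOD=ri, KEL=vo:
underlying: etolnot-du-r
1. 0 -> a / C _ C #: no change
2. f -> v, k -> g, p -> b, s -> z, t -> d / _ Z: fires at position(s) 7: etolnoddur
surface: etolnoddur


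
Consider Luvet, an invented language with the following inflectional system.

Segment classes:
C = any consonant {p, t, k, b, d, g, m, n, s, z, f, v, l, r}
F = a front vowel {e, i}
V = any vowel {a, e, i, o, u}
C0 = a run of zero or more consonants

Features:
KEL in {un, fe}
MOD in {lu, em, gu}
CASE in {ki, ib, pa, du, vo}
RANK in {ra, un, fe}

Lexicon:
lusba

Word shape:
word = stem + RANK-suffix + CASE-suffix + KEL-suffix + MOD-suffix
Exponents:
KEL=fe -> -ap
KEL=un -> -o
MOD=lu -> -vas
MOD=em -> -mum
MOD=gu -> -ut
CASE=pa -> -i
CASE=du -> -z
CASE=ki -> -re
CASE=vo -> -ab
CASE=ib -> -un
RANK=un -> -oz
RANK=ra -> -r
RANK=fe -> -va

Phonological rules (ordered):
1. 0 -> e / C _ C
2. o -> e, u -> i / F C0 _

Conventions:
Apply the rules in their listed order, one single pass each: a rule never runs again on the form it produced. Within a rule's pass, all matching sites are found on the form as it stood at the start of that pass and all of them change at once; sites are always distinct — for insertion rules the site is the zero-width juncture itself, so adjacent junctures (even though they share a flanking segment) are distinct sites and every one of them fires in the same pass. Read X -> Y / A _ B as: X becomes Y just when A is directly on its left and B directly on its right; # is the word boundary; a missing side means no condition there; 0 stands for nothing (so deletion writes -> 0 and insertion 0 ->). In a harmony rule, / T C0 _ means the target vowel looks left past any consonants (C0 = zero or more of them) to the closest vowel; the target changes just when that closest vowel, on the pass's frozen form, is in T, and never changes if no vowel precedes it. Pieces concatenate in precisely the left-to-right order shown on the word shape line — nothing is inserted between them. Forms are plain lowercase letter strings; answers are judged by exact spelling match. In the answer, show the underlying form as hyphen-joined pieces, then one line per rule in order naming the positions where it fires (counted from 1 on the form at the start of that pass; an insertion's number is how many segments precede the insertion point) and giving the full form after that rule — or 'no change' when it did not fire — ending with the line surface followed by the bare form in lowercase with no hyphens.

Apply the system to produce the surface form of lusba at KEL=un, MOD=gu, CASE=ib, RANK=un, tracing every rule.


underlying: lusba-oz-un-o-ut
1. 0 -> e / C _ C: inserts after position(s) 3: lusebaozunout
2. o -> e, u -> i / F C0 _: no change
surface: lusebaozunout


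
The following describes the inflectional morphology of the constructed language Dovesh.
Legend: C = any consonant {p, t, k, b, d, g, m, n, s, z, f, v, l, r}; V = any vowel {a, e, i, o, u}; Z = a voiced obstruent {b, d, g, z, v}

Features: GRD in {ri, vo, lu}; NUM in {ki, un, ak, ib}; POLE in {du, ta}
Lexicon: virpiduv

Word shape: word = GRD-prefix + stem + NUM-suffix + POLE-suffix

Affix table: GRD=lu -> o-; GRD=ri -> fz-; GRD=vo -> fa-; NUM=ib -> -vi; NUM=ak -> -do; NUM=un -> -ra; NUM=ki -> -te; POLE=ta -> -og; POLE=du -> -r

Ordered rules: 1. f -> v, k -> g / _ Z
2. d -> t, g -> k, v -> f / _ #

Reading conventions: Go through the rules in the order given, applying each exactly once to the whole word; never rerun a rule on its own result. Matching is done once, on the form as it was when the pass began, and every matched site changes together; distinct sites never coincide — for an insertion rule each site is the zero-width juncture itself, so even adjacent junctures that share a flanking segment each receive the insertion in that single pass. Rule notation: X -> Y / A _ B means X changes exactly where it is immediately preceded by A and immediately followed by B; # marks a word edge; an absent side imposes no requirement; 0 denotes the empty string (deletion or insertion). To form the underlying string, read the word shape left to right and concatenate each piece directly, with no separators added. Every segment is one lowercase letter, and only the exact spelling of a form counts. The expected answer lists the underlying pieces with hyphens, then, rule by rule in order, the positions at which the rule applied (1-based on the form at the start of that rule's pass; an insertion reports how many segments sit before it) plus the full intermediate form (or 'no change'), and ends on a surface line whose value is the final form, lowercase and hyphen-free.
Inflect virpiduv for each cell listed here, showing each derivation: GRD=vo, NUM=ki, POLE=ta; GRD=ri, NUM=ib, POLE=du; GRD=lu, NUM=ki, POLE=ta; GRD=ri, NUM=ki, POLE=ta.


cell GRD=vo, NUM=ki, POLE=ta:
underlying: fa-virpiduv-te-og
1. f -> v, k -> g / _ Z: no change
2. d -> t, g -> k, v -> f / _ #: fires at position(s) 14: favirpiduvteok
surface: favirpiduvteok

cell GRD=ri, NUM=ib, POLE=du:
underlying: fz-virpiduv-vi-r
1. f -> v, k -> g / _ Z: fires at position(s) 1: vzvirpiduvvir
2. d -> t, g -> k, v -> f / _ #: no change
surface: vzvirpiduvvir

cell GRD=lu, NUM=ki, POLE=ta:
underlying: o-virpiduv-te-og
1. f -> v, k -> g / _ Z: no change
2. d -> t, g -> k, v -> f / _ #: fires at position(s) 13: ovirpiduvteok
surface: ovirpiduvteok

cell GRD=ri, NUM=ki, POLE=ta:
underlying: fz-virpiduv-te-og
1. f -> v, k -> g / _ Z: fires at position(s) 1: vzvirpiduvteog
2. d -> t, g -> k, v -> f / _ #: fires at position(s) 14: vzvirpiduvteok
surface: vzvirpiduvteok


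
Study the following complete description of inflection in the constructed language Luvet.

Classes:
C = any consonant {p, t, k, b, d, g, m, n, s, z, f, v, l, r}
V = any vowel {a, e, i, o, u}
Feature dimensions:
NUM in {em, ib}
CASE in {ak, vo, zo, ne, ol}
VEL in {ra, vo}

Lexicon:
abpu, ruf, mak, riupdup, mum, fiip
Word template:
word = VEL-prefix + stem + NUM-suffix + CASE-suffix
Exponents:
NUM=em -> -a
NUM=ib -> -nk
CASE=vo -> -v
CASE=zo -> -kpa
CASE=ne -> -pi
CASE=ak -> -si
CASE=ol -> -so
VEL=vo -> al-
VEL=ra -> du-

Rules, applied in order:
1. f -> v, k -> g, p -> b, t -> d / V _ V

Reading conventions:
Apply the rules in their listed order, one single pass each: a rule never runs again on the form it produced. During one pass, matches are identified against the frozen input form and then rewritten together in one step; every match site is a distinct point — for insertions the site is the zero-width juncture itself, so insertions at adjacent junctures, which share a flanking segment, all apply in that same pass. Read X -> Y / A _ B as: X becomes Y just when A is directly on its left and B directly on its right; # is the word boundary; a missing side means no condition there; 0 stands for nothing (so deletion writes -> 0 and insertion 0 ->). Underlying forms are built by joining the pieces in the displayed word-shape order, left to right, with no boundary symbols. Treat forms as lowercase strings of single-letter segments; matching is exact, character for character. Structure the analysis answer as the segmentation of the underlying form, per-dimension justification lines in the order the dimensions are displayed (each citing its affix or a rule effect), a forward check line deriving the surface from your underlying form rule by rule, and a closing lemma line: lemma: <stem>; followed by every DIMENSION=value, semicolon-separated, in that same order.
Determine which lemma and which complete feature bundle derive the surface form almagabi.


underlying: al-mak-a-pi
NUM=em - signalled by the affix -a
CASE=ne - signalled by the affix -pi
VEL=vo - signalled by the affix al-
check: almakapi -> almagabi
lemma: mak; NUM=em; CASE=ne; VEL=vo


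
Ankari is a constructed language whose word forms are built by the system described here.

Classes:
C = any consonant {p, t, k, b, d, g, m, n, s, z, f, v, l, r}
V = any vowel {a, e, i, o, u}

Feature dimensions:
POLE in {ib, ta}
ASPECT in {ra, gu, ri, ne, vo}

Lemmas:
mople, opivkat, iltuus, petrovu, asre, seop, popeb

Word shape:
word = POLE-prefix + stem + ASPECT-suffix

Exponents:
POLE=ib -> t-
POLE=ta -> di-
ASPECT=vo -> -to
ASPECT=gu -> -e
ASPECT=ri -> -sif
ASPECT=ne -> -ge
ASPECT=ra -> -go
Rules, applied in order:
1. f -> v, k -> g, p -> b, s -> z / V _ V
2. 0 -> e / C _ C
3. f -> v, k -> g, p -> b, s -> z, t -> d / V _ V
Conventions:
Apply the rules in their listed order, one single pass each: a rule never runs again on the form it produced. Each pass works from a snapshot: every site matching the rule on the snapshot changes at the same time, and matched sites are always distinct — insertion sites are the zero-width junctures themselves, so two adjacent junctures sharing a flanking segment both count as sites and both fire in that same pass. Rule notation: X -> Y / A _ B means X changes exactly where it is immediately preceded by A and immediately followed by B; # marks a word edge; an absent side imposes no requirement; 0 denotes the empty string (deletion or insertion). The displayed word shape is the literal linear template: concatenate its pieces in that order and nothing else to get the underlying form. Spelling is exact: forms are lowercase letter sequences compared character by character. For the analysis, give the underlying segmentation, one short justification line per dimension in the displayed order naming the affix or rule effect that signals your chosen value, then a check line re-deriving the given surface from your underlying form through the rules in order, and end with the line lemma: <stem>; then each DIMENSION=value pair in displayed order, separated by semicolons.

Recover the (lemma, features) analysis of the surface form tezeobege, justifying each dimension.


underlying: t-seop-ge
POLE=ib - signalled by the affix t-
ASPECT=ne - signalled by the affix -ge
check: tseopge -> tseopge -> teseopege -> tezeobege
lemma: seop; POLE=ib; ASPECT=ne


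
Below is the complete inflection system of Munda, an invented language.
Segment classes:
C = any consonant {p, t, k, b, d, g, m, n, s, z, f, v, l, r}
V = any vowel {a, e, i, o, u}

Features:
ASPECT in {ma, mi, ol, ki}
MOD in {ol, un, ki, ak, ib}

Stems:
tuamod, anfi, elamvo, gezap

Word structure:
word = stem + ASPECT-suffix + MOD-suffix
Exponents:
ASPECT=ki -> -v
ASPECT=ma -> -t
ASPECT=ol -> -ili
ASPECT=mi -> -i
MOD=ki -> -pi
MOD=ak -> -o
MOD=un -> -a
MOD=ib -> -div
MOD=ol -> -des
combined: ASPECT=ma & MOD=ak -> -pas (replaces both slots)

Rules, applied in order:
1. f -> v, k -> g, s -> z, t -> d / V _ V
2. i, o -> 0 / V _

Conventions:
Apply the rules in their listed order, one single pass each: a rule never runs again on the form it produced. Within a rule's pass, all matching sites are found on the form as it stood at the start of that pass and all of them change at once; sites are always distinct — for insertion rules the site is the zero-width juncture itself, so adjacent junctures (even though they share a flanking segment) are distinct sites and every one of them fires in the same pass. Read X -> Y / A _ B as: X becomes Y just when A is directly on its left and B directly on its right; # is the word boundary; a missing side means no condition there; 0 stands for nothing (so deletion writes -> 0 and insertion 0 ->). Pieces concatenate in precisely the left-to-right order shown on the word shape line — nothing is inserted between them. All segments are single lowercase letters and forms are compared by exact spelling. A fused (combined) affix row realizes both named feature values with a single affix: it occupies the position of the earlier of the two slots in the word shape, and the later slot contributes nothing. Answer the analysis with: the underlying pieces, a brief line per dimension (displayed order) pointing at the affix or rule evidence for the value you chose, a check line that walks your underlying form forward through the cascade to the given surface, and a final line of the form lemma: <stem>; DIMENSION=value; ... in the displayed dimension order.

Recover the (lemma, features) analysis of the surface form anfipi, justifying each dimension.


underlying: anfi-i-pi
ASPECT=mi - signalled by the affix -i
MOD=ki - signalled by the affix -pi
check: anfiipi -> anfiipi -> anfipi
lemma: anfi; ASPECT=mi; MOD=ki


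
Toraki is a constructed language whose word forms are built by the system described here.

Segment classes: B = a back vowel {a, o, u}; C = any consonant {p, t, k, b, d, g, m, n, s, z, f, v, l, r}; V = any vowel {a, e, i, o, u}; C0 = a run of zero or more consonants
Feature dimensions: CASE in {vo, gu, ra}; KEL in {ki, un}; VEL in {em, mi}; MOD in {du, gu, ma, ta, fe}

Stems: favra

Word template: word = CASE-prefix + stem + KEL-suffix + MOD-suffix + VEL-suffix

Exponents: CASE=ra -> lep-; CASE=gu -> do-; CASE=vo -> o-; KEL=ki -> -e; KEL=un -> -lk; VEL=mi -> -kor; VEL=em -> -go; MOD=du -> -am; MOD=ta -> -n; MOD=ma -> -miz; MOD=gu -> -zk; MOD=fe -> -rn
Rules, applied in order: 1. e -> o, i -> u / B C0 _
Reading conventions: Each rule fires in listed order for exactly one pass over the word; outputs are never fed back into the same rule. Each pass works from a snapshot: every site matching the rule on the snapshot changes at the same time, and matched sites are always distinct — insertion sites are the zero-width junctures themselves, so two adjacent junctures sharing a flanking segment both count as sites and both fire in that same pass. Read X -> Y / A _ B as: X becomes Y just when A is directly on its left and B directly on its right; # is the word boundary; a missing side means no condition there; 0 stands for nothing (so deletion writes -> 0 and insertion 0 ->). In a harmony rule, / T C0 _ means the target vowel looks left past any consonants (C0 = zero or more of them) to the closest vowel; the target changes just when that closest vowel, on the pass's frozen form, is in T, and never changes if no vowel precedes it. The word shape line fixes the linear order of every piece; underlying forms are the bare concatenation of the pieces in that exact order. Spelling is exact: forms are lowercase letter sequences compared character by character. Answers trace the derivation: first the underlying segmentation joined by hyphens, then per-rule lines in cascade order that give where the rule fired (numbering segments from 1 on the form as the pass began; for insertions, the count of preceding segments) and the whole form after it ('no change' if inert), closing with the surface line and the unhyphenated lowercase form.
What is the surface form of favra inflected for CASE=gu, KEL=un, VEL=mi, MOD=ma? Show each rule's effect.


underlying: do-favra-lk-miz-kor
1. e -> o, i -> u / B C0 _: fires at position(s) 11: dofavralkmuzkor
surface: dofavralkmuzkor


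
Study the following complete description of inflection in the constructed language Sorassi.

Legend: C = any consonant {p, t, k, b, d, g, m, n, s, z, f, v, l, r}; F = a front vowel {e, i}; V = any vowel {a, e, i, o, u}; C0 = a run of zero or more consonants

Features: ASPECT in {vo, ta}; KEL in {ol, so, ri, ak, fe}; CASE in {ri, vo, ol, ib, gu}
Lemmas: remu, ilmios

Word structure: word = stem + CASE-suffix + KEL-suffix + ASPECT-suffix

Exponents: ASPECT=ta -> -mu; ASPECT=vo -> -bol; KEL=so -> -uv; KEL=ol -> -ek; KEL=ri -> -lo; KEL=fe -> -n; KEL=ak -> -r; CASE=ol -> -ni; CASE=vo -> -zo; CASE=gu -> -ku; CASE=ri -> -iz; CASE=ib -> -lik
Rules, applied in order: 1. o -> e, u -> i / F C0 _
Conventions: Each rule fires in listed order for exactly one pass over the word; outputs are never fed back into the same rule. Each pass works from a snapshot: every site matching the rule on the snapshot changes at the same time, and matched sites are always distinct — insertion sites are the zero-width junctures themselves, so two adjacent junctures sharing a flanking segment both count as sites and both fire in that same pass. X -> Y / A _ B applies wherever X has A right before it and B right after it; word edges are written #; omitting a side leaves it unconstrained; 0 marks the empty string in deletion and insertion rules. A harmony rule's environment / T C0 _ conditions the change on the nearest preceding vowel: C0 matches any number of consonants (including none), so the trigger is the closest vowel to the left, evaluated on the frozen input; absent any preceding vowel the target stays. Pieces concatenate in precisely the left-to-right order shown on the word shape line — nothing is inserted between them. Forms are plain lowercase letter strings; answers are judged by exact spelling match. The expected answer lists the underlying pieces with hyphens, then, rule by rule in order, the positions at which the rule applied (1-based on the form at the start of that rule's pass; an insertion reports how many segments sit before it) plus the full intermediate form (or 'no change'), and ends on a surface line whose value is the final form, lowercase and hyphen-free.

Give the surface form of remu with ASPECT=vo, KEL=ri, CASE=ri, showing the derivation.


underlying: remu-iz-lo-bol
1. o -> e, u -> i / F C0 _: fires at position(s) 4, 8: remiizlebol
surface: remiizlebol


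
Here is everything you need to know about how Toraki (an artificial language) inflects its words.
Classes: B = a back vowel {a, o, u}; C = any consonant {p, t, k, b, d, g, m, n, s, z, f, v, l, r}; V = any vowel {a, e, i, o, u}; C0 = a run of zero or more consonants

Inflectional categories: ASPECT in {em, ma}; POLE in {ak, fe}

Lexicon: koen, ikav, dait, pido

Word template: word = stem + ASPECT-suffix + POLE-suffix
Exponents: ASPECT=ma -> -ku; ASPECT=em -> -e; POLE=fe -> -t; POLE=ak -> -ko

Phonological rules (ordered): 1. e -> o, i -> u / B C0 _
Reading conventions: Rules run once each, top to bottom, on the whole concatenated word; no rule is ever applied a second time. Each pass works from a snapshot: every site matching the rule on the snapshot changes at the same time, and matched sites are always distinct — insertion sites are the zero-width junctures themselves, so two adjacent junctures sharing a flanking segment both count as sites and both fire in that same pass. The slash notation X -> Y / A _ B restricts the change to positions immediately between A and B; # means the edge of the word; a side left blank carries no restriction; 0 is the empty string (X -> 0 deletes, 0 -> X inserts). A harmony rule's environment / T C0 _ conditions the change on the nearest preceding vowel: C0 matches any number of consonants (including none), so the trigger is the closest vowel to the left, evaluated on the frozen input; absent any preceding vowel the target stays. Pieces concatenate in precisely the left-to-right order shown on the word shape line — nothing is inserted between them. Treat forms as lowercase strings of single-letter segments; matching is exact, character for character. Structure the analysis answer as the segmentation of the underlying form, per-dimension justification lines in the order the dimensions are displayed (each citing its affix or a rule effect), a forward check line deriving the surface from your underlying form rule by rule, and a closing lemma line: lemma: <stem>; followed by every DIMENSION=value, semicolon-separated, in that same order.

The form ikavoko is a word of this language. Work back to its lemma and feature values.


underlying: ikav-e-ko
ASPECT=em - signalled by the affix -e
POLE=ak - signalled by the affix -ko
check: ikaveko -> ikavoko
lemma: ikav; ASPECT=em; POLE=ak


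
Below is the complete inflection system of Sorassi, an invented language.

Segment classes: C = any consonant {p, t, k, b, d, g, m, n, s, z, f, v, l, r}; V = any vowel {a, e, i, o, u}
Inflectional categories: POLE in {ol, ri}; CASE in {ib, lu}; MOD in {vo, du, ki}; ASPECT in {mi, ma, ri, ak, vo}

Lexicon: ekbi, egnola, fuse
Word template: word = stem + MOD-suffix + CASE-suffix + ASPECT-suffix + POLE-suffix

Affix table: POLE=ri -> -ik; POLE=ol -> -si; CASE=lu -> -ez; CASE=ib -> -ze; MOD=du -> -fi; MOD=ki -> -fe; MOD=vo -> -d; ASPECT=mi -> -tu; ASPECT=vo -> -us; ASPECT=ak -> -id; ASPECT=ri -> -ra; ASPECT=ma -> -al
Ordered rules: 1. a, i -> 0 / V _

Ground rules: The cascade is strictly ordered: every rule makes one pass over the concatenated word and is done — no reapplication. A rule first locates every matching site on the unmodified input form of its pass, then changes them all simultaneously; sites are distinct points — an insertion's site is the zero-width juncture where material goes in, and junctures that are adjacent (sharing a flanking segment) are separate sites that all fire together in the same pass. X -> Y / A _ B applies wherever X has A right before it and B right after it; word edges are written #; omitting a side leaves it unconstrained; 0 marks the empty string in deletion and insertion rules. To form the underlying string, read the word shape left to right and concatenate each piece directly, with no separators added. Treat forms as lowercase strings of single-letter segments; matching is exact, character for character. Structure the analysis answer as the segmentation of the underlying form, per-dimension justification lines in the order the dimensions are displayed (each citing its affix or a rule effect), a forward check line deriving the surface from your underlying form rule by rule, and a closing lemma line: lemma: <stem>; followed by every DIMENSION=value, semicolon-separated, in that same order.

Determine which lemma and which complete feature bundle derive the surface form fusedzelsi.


underlying: fuse-d-ze-al-si
POLE=ol - signalled by the affix -si
CASE=ib - signalled by the affix -ze
MOD=vo - signalled by the affix -d
ASPECT=ma - signalled by the affix -al
check: fusedzealsi -> fusedzelsi
lemma: fuse; POLE=ol; CASE=ib; MOD=vo; ASPECT=ma


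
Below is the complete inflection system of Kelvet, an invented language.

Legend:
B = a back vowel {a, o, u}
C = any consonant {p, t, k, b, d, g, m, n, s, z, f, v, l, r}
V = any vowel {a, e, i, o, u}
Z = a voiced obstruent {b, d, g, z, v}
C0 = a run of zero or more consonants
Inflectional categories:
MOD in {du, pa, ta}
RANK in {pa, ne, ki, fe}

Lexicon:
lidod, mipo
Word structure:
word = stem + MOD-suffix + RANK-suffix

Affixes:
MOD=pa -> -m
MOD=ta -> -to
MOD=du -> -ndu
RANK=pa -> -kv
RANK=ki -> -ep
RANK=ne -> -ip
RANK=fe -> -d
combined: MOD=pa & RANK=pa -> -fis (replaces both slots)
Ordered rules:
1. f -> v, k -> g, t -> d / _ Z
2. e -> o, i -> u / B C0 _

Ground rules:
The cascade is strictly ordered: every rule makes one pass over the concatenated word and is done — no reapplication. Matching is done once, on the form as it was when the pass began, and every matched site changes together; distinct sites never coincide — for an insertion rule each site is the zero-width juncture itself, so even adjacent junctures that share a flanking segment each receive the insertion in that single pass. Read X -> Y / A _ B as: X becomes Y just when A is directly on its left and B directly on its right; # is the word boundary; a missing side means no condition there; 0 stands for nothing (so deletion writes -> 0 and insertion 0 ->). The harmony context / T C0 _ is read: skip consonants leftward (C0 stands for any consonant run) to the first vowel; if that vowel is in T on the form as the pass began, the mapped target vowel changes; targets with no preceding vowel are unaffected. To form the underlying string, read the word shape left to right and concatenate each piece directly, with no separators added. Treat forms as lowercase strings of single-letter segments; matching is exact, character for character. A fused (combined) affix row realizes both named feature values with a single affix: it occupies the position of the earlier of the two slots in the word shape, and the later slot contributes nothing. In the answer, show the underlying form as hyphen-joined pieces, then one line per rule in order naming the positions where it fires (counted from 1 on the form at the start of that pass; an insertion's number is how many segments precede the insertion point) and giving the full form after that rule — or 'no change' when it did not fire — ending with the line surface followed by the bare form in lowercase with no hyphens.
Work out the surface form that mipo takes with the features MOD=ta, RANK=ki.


underlying: mipo-to-ep
1. f -> v, k -> g, t -> d / _ Z: no change
2. e -> o, i -> u / B C0 _: fires at position(s) 7: mipotoop
surface: mipotoop


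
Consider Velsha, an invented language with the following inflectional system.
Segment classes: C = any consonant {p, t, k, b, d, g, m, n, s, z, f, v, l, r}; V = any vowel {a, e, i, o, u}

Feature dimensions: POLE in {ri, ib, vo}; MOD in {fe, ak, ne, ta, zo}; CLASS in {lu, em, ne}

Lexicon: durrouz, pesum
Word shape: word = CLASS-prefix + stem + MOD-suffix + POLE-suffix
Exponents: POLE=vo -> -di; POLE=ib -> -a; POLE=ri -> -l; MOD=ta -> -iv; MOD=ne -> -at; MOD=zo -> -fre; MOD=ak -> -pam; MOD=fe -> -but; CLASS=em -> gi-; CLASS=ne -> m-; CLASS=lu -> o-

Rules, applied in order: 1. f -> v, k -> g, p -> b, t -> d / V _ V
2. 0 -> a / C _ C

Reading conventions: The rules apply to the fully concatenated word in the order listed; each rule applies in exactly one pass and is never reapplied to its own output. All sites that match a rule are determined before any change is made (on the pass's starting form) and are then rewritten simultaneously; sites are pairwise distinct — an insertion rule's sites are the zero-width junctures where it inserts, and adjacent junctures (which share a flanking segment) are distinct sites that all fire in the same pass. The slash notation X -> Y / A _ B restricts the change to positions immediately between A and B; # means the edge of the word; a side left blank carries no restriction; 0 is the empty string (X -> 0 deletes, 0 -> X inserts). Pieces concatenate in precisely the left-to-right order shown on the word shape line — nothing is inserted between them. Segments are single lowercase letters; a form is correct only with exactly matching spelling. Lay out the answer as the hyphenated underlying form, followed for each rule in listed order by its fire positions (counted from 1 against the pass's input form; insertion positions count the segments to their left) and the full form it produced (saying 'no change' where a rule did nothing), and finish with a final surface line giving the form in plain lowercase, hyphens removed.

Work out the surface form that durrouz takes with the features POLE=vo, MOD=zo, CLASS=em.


underlying: gi-durrouz-fre-di
1. f -> v, k -> g, p -> b, t -> d / V _ V: no change
2. 0 -> a / C _ C: inserts after position(s) 5, 9, 10: gidurarouzafaredi
surface: gidurarouzafaredi
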